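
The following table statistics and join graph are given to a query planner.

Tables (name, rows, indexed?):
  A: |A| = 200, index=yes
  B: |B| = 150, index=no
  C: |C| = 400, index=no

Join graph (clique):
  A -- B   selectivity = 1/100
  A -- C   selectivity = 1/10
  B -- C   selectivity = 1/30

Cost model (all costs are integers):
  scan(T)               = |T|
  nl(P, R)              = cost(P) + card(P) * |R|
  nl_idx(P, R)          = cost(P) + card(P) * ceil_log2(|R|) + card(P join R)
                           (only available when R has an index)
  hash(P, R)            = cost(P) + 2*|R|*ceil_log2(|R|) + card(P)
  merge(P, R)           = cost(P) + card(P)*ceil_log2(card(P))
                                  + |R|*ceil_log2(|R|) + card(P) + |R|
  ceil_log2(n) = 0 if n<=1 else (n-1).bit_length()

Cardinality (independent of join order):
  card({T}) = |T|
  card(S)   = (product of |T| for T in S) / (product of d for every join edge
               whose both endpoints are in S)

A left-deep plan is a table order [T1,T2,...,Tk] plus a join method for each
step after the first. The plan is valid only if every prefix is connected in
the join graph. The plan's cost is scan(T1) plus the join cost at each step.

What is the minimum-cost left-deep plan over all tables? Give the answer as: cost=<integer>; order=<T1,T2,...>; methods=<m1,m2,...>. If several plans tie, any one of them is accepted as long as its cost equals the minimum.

Selinger DP (subsets sized 1..n):
  {A}: scan cost=200, card=200
  {B}: scan cost=150, card=150
  {C}: scan cost=400, card=400
  {AB}: card=300; try (A,nl_idx)→1650, (B,hash)→2800, (A,merge)→3300, (B,merge)→3350, (A,hash)→3500, (A,nl)→30150 …(+1); best=1650 via (A,nl_idx)
  {AC}: card=8000; try (A,hash)→4000, (C,merge)→6000, (A,merge)→6200, (C,hash)→7600, (A,nl_idx)→11600, (C,nl)→80200 …(+1); best=4000 via (A,hash)
  {BC}: card=2000; try (B,hash)→3200, (C,merge)→5500, (B,merge)→5750, (C,hash)→7500, (C,nl)→60150, (B,nl)→60400; best=3200 via (B,hash)
  {ABC}: card=400; try (A,hash)→8400, (C,merge)→8650, (C,hash)→9150, (B,hash)→14400, (A,nl_idx)→19600, (A,merge)→29000 …(+4); best=8400 via (A,hash)

cost=8400; order=C,B,A; methods=hash,hash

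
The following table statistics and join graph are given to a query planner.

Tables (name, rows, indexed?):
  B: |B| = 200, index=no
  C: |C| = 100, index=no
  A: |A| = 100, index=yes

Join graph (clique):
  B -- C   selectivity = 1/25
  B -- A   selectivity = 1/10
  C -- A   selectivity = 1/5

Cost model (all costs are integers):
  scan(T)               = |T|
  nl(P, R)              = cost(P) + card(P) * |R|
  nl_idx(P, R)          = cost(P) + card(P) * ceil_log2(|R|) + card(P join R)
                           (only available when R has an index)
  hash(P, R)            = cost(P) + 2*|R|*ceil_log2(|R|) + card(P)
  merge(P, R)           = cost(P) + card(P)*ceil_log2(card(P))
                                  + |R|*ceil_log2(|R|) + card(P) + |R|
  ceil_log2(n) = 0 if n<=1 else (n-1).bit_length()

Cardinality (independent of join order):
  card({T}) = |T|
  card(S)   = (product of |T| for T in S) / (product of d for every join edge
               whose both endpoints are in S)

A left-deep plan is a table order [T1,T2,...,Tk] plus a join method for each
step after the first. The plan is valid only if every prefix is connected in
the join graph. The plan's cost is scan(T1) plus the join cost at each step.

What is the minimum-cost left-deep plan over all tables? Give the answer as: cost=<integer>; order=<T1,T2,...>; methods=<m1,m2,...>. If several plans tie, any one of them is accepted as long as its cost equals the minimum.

cost=4000; order=B,C,A; methods=hash,hash

Selinger DP (subsets sized 1..n):
  {B}: scan cost=200, card=200
  {C}: scan cost=100, card=100
  {A}: scan cost=100, card=100
  {BC}: card=800; try (C,hash)→1800, (B,merge)→2700, (C,merge)→2800, (B,hash)→3400, (B,nl)→20100, (C,nl)→20200; best=1800 via (C,hash)
  {AB}: card=2000; try (A,hash)→1800, (B,merge)→2700, (A,merge)→2800, (B,hash)→3400, (A,nl_idx)→3600, (B,nl)→20100 …(+1); best=1800 via (A,hash)
  {AC}: card=2000; try (C,hash)→1600, (A,hash)→1600, (C,merge)→1700, (A,merge)→1700, (A,nl_idx)→2800, (C,nl)→10100 …(+1); best=1600 via (C,hash)
  {ABC}: card=1600; try (A,hash)→4000, (C,hash)→5200, (B,hash)→6800, (A,nl_idx)→9000, (A,merge)→11400, (C,merge)→26600 …(+4); best=4000 via (A,hash)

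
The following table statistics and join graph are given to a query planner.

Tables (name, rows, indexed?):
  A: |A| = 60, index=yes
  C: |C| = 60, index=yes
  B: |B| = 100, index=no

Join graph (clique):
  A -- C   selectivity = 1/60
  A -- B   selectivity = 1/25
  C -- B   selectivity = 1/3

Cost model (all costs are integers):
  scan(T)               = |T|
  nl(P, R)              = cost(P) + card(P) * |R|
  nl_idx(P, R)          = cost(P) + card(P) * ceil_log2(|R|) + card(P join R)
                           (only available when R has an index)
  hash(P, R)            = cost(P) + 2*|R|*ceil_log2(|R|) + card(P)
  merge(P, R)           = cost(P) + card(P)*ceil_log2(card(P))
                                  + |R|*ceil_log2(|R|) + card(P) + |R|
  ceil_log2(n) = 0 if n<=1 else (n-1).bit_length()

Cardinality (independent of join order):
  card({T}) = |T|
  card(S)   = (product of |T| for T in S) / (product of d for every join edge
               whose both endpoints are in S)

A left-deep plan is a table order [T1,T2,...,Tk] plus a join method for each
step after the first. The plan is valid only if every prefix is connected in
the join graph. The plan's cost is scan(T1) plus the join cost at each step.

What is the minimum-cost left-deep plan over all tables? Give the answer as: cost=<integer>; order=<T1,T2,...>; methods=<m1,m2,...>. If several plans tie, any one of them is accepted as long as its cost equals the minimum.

Selinger DP (subsets sized 1..n):
  {A}: scan cost=60, card=60
  {C}: scan cost=60, card=60
  {B}: scan cost=100, card=100
  {AC}: card=60; try (C,nl_idx)→480, (A,nl_idx)→480, (C,hash)→840, (A,hash)→840, (C,merge)→900, (A,merge)→900 …(+2); best=480 via (C,nl_idx)
  {AB}: card=240; try (A,hash)→920, (A,nl_idx)→940, (B,merge)→1280, (A,merge)→1320, (B,hash)→1520, (B,nl)→6060 …(+1); best=920 via (A,hash)
  {BC}: card=2000; try (C,hash)→920, (B,merge)→1280, (C,merge)→1320, (B,hash)→1520, (C,nl_idx)→2700, (B,nl)→6060 …(+1); best=920 via (C,hash)
  {ABC}: card=80; try (B,merge)→1700, (C,hash)→1880, (B,hash)→1940, (C,nl_idx)→2440, (C,merge)→3500, (A,hash)→3640 …(+5); best=1700 via (B,merge)

cost=1700; order=A,C,B; methods=nl_idx,merge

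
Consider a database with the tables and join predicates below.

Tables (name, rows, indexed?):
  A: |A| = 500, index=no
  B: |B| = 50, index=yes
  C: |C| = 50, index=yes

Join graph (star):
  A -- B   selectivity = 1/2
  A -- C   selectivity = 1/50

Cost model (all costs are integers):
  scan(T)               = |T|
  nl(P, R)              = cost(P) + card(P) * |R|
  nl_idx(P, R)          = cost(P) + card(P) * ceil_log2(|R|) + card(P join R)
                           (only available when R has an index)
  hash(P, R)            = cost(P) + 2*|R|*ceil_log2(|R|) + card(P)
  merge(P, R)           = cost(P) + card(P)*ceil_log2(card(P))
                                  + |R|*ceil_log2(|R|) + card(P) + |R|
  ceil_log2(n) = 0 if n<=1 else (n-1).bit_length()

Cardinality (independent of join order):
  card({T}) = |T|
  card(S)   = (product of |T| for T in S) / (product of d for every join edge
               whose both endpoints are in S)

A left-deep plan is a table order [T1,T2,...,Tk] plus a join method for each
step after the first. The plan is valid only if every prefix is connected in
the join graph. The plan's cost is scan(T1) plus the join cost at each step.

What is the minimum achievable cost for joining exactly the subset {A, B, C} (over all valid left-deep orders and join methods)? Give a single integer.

2700

Selinger DP over subsets of {A,B,C}:
  {A}: scan cost=500, card=500
  {B}: scan cost=50, card=50
  {C}: scan cost=50, card=50
  {AB}: card=12500; try (B,hash)→1600, (A,merge)→5400, (B,merge)→5850, (A,hash)→9100, (B,nl_idx)→16000, (A,nl)→25050 …(+1); best=1600 via (B,hash)
  {AC}: card=500; try (C,hash)→1600, (C,nl_idx)→4000, (A,merge)→5400, (C,merge)→5850, (A,hash)→9100, (A,nl)→25050 …(+1); best=1600 via (C,hash)
  {ABC}: card=12500; try (B,hash)→2700, (B,merge)→6950, (C,hash)→14700, (B,nl_idx)→17100, (B,nl)→26600, (C,nl_idx)→89100 …(+2); best=2700 via (B,hash)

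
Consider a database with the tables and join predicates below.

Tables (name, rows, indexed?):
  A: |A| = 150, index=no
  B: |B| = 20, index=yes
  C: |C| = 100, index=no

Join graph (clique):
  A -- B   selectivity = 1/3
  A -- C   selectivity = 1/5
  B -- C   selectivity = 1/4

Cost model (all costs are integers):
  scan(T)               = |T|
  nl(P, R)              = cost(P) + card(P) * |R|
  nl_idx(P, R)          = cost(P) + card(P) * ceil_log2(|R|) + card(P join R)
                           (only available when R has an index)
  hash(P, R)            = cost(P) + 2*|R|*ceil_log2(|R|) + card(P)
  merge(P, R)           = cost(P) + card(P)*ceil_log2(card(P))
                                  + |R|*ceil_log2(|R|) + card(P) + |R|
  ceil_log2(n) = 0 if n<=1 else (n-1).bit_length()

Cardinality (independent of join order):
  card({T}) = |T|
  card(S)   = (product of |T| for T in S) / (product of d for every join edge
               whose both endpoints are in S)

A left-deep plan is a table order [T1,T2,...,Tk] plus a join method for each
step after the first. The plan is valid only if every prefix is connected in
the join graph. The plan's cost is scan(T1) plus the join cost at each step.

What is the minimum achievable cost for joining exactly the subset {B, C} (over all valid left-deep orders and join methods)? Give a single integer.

400

Selinger DP over subsets of {B,C}:
  {B}: scan cost=20, card=20
  {C}: scan cost=100, card=100
  {BC}: card=500; try (B,hash)→400, (C,merge)→940, (B,merge)→1020, (B,nl_idx)→1100, (C,hash)→1440, (C,nl)→2020 …(+1); best=400 via (B,hash)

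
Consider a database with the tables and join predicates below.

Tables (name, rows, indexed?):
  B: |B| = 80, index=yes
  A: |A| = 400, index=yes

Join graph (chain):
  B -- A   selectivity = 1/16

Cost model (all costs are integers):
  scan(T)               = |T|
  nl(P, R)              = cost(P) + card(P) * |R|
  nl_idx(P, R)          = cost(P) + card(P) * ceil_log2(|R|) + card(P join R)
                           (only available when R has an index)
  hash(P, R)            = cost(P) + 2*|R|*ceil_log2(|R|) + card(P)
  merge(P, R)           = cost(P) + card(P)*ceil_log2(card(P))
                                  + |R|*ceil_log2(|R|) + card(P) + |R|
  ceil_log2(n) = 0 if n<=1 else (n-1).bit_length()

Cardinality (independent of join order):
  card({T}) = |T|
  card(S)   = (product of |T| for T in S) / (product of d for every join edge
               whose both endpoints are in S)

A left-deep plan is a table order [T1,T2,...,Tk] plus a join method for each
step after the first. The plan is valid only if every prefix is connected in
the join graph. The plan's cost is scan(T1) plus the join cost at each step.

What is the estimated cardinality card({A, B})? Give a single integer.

Tables in S: A(400), B(80)
Edges inside S: B-A(d=16)
numerator = 400 * 80 = 32000
denominator = 16 = 16
card(S) = 32000 / 16 = 2000

2000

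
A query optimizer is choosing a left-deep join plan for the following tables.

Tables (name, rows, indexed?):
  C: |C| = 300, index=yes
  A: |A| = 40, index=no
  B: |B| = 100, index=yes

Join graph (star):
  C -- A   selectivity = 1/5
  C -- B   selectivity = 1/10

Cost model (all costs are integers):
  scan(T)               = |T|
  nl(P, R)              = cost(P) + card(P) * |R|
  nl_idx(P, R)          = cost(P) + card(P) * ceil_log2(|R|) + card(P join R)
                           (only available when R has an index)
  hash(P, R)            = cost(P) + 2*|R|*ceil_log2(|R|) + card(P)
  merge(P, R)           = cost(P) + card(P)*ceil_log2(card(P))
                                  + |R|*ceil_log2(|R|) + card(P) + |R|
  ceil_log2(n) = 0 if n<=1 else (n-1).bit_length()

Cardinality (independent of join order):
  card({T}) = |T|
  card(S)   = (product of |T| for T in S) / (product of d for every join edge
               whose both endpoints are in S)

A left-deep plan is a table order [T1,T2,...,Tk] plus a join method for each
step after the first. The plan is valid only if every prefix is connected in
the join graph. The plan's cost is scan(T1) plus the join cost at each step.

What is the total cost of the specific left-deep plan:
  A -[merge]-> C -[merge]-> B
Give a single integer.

step 1: scan A: cost=40, card=40
step 2: join C via merge
    card(P join C) = 40*300/(5) = 2400
    cost = 40 + 40*6 + 300*9 + 40 + 300 = 3320
step 3: join B via merge
    card(P join B) = 2400*100/(10) = 24000
    cost = 3320 + 2400*12 + 100*7 + 2400 + 100 = 35320

35320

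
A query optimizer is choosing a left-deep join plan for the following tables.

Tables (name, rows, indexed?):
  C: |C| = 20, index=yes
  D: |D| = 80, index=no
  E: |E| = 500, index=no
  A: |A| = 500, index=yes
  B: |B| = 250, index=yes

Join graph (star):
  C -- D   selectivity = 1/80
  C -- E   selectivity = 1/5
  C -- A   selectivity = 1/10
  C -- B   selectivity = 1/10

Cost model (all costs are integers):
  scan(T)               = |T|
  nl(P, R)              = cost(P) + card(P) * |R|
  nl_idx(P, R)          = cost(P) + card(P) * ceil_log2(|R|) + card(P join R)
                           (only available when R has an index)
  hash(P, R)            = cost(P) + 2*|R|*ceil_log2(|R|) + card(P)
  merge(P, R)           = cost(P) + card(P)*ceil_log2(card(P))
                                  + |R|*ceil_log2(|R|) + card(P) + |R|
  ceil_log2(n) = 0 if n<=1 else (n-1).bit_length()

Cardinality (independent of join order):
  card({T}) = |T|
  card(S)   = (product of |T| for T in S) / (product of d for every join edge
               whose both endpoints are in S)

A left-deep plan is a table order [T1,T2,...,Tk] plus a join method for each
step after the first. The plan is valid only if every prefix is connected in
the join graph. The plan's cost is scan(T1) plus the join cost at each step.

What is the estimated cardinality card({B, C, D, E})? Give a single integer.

Tables in S: B(250), C(20), D(80), E(500)
Edges inside S: C-D(d=80), C-E(d=5), C-B(d=10)
numerator = 250 * 20 * 80 * 500 = 200000000
denominator = 80 * 5 * 10 = 4000
card(S) = 200000000 / 4000 = 50000

50000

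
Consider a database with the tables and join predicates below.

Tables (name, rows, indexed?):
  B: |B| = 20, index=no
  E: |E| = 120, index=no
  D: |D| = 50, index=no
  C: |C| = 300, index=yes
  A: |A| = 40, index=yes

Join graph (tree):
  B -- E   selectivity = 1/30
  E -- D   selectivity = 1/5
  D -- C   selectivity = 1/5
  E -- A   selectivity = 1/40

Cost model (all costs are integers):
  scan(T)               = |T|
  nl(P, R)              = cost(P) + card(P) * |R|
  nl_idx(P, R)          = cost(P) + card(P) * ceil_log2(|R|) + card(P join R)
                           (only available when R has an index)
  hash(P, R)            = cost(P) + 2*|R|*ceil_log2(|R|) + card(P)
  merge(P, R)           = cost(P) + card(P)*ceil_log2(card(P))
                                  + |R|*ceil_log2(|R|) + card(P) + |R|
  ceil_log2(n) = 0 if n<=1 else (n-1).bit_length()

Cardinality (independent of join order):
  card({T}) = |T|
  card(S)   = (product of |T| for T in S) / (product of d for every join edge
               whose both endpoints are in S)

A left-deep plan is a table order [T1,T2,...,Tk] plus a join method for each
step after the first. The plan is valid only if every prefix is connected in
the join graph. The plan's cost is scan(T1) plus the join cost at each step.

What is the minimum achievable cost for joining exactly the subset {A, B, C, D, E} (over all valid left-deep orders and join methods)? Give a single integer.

7880

Selinger DP over subsets of {A,B,C,D,E}:
  {B}: scan cost=20, card=20
  {E}: scan cost=120, card=120
  {D}: scan cost=50, card=50
  {C}: scan cost=300, card=300
  {A}: scan cost=40, card=40
  {BE}: card=80; try (B,hash)→440, (E,merge)→1100, (B,merge)→1200, (E,hash)→1720, (E,nl)→2420, (B,nl)→2520; best=440 via (B,hash)
  {DE}: card=1200; try (D,hash)→840, (E,merge)→1360, (D,merge)→1430, (E,hash)→1780, (E,nl)→6050, (D,nl)→6120; best=840 via (D,hash)
  {AE}: card=120; try (A,hash)→720, (A,nl_idx)→960, (E,merge)→1280, (A,merge)→1360, (E,hash)→1760, (E,nl)→4840 …(+1); best=720 via (A,hash)
  {CD}: card=3000; try (D,hash)→1200, (C,merge)→3400, (C,nl_idx)→3500, (D,merge)→3650, (C,hash)→5500, (C,nl)→15050 …(+1); best=1200 via (D,hash)
  {BDE}: card=800; try (D,hash)→1120, (D,merge)→1430, (B,hash)→2240, (D,nl)→4440, (B,merge)→15360, (B,nl)→24840; best=1120 via (D,hash)
  {ABE}: card=80; try (A,hash)→1000, (A,nl_idx)→1000, (B,hash)→1040, (A,merge)→1360, (B,merge)→1800, (B,nl)→3120 …(+1); best=1000 via (A,hash)
  {CDE}: card=72000; try (E,hash)→5880, (C,hash)→7440, (C,merge)→18240, (E,merge)→41160, (C,nl_idx)→83640, (C,nl)→360840 …(+1); best=5880 via (E,hash)
  {ADE}: card=1200; try (D,hash)→1440, (D,merge)→2030, (A,hash)→2520, (D,nl)→6720, (A,nl_idx)→9240, (A,merge)→15520 …(+1); best=1440 via (D,hash)
  {BCDE}: card=48000; try (C,hash)→7320, (C,merge)→12920, (C,nl_idx)→56320, (B,hash)→78080, (C,nl)→241120, (B,merge)→1302000 …(+1); best=7320 via (C,hash)
  {ABDE}: card=800; try (D,hash)→1680, (D,merge)→1990, (A,hash)→2400, (B,hash)→2840, (D,nl)→5000, (A,nl_idx)→6720 …(+4); best=1680 via (D,hash)
  {ACDE}: card=72000; try (C,hash)→8040, (C,merge)→18840, (A,hash)→78360, (C,nl_idx)→84240, (C,nl)→361440, (A,nl_idx)→509880 …(+2); best=8040 via (C,hash)
  {ABCDE}: card=48000; try (C,hash)→7880, (C,merge)→13480, (A,hash)→55800, (C,nl_idx)→56880, (B,hash)→80240, (C,nl)→241680 …(+5); best=7880 via (C,hash)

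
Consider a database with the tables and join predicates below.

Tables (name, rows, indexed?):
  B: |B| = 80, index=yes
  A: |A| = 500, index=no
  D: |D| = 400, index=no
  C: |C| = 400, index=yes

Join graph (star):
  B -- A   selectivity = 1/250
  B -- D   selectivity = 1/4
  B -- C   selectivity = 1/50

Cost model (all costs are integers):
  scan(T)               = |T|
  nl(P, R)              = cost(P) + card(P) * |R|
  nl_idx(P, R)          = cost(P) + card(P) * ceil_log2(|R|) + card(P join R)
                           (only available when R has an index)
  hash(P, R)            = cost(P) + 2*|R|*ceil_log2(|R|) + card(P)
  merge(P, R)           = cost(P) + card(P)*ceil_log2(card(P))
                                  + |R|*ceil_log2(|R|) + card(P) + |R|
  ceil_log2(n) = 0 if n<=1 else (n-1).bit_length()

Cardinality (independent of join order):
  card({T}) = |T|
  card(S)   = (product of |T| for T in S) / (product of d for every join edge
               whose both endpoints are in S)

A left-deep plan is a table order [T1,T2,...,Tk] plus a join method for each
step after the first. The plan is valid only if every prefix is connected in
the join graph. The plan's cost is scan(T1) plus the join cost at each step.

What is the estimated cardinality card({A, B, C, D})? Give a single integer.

128000

Tables in S: A(500), B(80), C(400), D(400)
Edges inside S: B-A(d=250), B-D(d=4), B-C(d=50)
numerator = 500 * 80 * 400 * 400 = 6400000000
denominator = 250 * 4 * 50 = 50000
card(S) = 6400000000 / 50000 = 128000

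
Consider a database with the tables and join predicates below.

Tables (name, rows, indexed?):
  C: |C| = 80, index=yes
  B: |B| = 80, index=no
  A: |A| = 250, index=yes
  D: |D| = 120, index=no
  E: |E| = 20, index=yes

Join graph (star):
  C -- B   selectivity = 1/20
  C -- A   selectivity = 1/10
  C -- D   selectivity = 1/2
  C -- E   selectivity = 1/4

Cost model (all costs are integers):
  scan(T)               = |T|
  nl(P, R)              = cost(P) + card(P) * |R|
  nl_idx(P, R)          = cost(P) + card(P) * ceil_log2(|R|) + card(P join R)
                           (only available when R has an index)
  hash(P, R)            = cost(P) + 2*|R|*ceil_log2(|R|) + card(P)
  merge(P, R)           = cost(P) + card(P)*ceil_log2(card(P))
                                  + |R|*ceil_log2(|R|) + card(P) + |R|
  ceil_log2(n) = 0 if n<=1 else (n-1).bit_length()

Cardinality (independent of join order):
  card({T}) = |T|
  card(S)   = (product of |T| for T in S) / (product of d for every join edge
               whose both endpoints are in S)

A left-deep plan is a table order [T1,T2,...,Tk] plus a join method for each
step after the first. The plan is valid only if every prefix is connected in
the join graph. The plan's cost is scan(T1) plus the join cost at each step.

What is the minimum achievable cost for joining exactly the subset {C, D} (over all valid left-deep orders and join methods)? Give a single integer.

Selinger DP over subsets of {C,D}:
  {C}: scan cost=80, card=80
  {D}: scan cost=120, card=120
  {CD}: card=4800; try (C,hash)→1360, (D,merge)→1680, (C,merge)→1720, (D,hash)→1840, (C,nl_idx)→5760, (D,nl)→9680 …(+1); best=1360 via (C,hash)

1360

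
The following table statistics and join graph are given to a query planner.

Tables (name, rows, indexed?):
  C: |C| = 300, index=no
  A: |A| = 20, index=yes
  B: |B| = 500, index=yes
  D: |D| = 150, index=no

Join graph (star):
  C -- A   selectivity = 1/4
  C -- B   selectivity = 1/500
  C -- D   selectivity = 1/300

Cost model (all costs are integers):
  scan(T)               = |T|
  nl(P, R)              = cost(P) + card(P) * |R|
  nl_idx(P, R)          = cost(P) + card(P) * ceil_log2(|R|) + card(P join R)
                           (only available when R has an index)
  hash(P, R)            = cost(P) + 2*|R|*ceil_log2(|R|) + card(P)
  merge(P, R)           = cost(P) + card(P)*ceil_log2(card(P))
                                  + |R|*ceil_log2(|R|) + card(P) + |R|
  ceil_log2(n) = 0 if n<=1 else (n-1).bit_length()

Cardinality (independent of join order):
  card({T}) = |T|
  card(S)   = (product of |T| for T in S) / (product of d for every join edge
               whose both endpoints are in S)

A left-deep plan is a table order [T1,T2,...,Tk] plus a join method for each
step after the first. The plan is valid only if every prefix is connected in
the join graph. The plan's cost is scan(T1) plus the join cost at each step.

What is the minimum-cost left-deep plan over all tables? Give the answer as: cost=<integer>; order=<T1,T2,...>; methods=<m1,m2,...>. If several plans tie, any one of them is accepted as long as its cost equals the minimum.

cost=4850; order=C,D,B,A; methods=hash,nl_idx,hash

Selinger DP (subsets sized 1..n):
  {C}: scan cost=300, card=300
  {A}: scan cost=20, card=20
  {B}: scan cost=500, card=500
  {D}: scan cost=150, card=150
  {AC}: card=1500; try (A,hash)→800, (C,merge)→3140, (A,nl_idx)→3300, (A,merge)→3420, (C,hash)→5440, (C,nl)→6020 …(+1); best=800 via (A,hash)
  {BC}: card=300; try (B,nl_idx)→3300, (C,hash)→6400, (B,merge)→8300, (C,merge)→8500, (B,hash)→9600, (B,nl)→150300 …(+1); best=3300 via (B,nl_idx)
  {CD}: card=150; try (D,hash)→3000, (C,merge)→4500, (D,merge)→4650, (C,hash)→5700, (C,nl)→45150, (D,nl)→45300; best=3000 via (D,hash)
  {ABC}: card=1500; try (A,hash)→3800, (A,nl_idx)→6300, (A,merge)→6420, (A,nl)→9300, (B,hash)→11300, (B,nl_idx)→15800 …(+2); best=3800 via (A,hash)
  {ACD}: card=750; try (A,hash)→3350, (A,merge)→4470, (A,nl_idx)→4500, (D,hash)→4700, (A,nl)→6000, (D,merge)→20150 …(+1); best=3350 via (A,hash)
  {BCD}: card=150; try (B,nl_idx)→4500, (D,hash)→6000, (D,merge)→7650, (B,merge)→9350, (B,hash)→12150, (D,nl)→48300 …(+1); best=4500 via (B,nl_idx)
  {ABCD}: card=750; try (A,hash)→4850, (A,merge)→5970, (A,nl_idx)→6000, (A,nl)→7500, (D,hash)→7700, (B,nl_idx)→10850 …(+5); best=4850 via (A,hash)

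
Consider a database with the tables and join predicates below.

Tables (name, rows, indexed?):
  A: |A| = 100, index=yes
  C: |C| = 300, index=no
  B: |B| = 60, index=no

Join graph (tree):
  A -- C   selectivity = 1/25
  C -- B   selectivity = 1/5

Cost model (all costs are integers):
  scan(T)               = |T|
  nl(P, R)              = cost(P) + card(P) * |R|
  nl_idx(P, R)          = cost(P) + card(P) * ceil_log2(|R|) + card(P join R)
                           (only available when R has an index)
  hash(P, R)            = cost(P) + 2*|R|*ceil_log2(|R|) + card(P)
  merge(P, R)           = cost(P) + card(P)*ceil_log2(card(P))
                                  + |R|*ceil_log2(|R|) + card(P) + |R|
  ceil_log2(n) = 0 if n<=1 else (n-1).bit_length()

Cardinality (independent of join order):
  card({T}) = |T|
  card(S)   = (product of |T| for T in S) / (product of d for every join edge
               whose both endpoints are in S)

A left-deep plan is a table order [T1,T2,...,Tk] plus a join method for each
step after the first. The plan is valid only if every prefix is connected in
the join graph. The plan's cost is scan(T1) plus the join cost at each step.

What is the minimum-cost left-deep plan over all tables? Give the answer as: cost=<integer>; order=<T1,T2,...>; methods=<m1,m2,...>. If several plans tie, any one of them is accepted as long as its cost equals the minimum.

Selinger DP (subsets sized 1..n):
  {A}: scan cost=100, card=100
  {C}: scan cost=300, card=300
  {B}: scan cost=60, card=60
  {AC}: card=1200; try (A,hash)→2000, (A,nl_idx)→3600, (C,merge)→3900, (A,merge)→4100, (C,hash)→5600, (C,nl)→30100 …(+1); best=2000 via (A,hash)
  {BC}: card=3600; try (B,hash)→1320, (C,merge)→3480, (B,merge)→3720, (C,hash)→5520, (C,nl)→18060, (B,nl)→18300; best=1320 via (B,hash)
  {ABC}: card=14400; try (B,hash)→3920, (A,hash)→6320, (B,merge)→16820, (A,nl_idx)→40920, (A,merge)→48920, (B,nl)→74000 …(+1); best=3920 via (B,hash)

cost=3920; order=C,A,B; methods=hash,hash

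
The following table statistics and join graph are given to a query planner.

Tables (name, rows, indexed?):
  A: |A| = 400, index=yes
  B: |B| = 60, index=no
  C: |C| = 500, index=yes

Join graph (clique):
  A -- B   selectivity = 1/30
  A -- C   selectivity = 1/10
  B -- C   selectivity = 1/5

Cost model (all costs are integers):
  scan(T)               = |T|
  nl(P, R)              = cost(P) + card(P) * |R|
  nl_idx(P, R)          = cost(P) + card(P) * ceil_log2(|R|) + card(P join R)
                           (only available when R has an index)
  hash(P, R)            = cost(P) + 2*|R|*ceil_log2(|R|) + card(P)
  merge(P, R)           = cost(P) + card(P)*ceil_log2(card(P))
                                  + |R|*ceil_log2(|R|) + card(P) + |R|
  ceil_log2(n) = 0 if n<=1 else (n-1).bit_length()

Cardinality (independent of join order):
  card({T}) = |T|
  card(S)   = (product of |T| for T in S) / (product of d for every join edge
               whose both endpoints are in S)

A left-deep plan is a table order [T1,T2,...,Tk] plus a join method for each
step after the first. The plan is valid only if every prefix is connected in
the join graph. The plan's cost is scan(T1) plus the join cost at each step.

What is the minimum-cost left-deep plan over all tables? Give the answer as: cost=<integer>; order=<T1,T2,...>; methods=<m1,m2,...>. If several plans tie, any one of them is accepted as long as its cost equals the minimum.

Selinger DP (subsets sized 1..n):
  {A}: scan cost=400, card=400
  {B}: scan cost=60, card=60
  {C}: scan cost=500, card=500
  {AB}: card=800; try (A,nl_idx)→1400, (B,hash)→1520, (A,merge)→4480, (B,merge)→4820, (A,hash)→7320, (A,nl)→24060 …(+1); best=1400 via (A,nl_idx)
  {AC}: card=20000; try (A,hash)→8200, (C,merge)→9400, (A,merge)→9500, (C,hash)→9800, (C,nl_idx)→24000, (A,nl_idx)→25000 …(+2); best=8200 via (A,hash)
  {BC}: card=6000; try (B,hash)→1720, (C,merge)→5480, (B,merge)→5920, (C,nl_idx)→6600, (C,hash)→9120, (C,nl)→30060 …(+1); best=1720 via (B,hash)
  {ABC}: card=8000; try (C,hash)→11200, (A,hash)→14920, (C,merge)→15200, (C,nl_idx)→16600, (B,hash)→28920, (A,nl_idx)→63720 …(+5); best=11200 via (C,hash)

cost=11200; order=B,A,C; methods=nl_idx,hash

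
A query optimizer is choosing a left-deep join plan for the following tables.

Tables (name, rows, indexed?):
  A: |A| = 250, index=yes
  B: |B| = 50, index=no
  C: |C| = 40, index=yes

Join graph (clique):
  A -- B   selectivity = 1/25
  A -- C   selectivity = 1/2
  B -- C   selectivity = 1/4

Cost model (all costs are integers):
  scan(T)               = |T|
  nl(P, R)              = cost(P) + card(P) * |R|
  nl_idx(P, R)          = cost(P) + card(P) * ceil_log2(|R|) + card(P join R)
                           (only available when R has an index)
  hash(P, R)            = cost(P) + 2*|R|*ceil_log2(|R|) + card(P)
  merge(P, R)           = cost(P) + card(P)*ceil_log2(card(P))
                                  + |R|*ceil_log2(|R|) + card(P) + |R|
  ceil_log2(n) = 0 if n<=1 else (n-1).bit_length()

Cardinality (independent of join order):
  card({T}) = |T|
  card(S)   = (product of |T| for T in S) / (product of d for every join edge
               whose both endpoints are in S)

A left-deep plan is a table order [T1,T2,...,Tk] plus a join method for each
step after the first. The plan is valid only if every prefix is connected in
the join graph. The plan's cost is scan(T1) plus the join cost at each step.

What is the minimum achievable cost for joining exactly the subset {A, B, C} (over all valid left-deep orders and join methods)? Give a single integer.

Selinger DP over subsets of {A,B,C}:
  {A}: scan cost=250, card=250
  {B}: scan cost=50, card=50
  {C}: scan cost=40, card=40
  {AB}: card=500; try (A,nl_idx)→950, (B,hash)→1100, (A,merge)→2650, (B,merge)→2850, (A,hash)→4100, (A,nl)→12550 …(+1); best=950 via (A,nl_idx)
  {AC}: card=5000; try (C,hash)→980, (A,merge)→2570, (C,merge)→2780, (A,hash)→4080, (A,nl_idx)→5360, (C,nl_idx)→6750 …(+2); best=980 via (C,hash)
  {BC}: card=500; try (C,hash)→580, (B,merge)→670, (C,merge)→680, (B,hash)→680, (C,nl_idx)→850, (B,nl)→2040 …(+1); best=580 via (C,hash)
  {ABC}: card=2500; try (C,hash)→1930, (A,hash)→5080, (C,merge)→6230, (C,nl_idx)→6450, (B,hash)→6580, (A,nl_idx)→7080 …(+5); best=1930 via (C,hash)

1930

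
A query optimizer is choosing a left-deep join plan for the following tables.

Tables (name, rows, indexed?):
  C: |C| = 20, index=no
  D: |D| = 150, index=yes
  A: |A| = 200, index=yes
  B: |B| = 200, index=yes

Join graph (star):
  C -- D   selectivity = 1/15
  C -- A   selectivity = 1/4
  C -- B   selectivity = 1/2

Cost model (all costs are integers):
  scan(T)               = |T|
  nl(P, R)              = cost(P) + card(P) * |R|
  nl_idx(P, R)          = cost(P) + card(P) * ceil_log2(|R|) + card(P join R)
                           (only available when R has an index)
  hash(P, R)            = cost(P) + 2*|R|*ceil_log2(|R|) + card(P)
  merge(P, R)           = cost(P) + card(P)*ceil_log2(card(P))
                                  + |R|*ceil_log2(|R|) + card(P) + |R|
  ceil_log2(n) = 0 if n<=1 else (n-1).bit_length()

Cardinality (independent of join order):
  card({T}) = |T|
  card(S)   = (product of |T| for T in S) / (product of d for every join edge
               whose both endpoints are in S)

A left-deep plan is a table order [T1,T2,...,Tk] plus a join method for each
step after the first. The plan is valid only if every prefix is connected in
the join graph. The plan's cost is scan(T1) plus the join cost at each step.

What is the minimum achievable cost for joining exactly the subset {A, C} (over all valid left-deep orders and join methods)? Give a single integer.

Selinger DP over subsets of {A,C}:
  {C}: scan cost=20, card=20
  {A}: scan cost=200, card=200
  {AC}: card=1000; try (C,hash)→600, (A,nl_idx)→1180, (A,merge)→1940, (C,merge)→2120, (A,hash)→3240, (A,nl)→4020 …(+1); best=600 via (C,hash)

600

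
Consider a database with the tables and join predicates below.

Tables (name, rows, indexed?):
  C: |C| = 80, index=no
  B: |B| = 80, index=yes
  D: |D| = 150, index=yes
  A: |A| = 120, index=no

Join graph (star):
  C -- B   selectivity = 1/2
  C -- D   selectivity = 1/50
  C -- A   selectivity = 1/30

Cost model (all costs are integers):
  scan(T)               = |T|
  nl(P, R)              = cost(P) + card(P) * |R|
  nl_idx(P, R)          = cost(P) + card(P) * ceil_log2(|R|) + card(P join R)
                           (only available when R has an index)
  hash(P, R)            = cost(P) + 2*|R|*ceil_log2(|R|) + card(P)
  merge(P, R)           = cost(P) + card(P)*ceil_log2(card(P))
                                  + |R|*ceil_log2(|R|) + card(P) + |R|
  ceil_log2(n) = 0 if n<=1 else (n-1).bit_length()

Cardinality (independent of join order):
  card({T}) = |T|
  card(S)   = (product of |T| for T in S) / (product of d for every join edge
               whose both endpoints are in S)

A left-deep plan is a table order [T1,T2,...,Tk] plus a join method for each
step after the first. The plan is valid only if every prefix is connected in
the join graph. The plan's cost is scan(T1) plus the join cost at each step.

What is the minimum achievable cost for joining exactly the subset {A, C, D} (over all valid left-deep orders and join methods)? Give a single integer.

Selinger DP over subsets of {A,C,D}:
  {C}: scan cost=80, card=80
  {D}: scan cost=150, card=150
  {A}: scan cost=120, card=120
  {CD}: card=240; try (D,nl_idx)→960, (C,hash)→1420, (D,merge)→2070, (C,merge)→2140, (D,hash)→2560, (D,nl)→12080 …(+1); best=960 via (D,nl_idx)
  {AC}: card=320; try (C,hash)→1360, (A,merge)→1680, (C,merge)→1720, (A,hash)→1840, (A,nl)→9680, (C,nl)→9720; best=1360 via (C,hash)
  {ACD}: card=960; try (A,hash)→2880, (D,hash)→4080, (A,merge)→4080, (D,nl_idx)→4880, (D,merge)→5910, (A,nl)→29760 …(+1); best=2880 via (A,hash)

2880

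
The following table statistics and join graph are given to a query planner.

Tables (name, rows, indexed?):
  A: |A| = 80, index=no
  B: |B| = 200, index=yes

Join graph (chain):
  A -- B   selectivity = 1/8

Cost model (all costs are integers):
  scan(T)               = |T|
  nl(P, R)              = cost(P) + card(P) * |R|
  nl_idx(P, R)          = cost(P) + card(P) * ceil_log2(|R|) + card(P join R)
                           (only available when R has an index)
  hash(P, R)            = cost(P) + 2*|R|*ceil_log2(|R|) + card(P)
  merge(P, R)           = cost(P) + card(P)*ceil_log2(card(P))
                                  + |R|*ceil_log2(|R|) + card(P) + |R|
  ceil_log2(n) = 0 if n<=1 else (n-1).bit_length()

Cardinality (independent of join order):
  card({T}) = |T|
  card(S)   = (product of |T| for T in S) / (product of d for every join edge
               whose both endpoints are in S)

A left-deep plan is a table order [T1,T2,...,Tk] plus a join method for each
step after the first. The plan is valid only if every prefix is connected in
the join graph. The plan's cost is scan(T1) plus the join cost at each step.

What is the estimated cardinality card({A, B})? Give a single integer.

2000

Tables in S: A(80), B(200)
Edges inside S: A-B(d=8)
numerator = 80 * 200 = 16000
denominator = 8 = 8
card(S) = 16000 / 8 = 2000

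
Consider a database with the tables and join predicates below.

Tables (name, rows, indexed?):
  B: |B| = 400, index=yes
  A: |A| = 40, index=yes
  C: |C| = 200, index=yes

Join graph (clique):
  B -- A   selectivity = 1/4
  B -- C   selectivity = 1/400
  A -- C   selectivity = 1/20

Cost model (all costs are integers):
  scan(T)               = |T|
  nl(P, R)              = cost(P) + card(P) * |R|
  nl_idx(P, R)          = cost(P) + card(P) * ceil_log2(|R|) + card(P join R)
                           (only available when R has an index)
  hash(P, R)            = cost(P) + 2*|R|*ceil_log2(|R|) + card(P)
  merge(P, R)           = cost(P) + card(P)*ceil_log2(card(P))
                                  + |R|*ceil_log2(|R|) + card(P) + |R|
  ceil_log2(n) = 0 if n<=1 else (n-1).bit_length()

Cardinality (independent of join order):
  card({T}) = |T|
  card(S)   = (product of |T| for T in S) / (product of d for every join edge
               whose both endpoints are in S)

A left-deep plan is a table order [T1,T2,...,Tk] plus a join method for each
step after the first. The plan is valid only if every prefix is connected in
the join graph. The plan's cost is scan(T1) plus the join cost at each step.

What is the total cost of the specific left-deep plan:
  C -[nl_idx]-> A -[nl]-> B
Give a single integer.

step 1: scan C: cost=200, card=200
step 2: join A via nl_idx
    card(P join A) = 200*40/(20) = 400
    cost = 200 + 200*6 + 400 = 1800
step 3: join B via nl
    card(P join B) = 400*400/(4*400) = 100
    cost = 1800 + 400*400 = 161800

161800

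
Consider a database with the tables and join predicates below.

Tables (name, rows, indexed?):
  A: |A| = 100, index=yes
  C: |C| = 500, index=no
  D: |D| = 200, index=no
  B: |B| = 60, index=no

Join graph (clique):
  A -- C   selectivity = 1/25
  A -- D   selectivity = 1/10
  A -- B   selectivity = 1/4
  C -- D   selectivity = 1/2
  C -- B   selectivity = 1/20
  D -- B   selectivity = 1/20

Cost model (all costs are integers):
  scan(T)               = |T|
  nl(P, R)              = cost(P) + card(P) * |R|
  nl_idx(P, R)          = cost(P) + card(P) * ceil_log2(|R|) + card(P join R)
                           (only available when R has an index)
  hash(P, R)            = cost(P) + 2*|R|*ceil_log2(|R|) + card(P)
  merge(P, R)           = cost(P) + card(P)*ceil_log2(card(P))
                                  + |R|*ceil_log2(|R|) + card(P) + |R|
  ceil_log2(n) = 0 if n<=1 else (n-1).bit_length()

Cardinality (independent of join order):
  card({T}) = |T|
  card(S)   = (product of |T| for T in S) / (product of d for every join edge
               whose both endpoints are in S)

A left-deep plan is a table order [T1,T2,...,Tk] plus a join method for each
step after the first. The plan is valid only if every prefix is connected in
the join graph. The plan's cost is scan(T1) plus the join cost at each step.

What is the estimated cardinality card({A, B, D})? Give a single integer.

Tables in S: A(100), B(60), D(200)
Edges inside S: A-D(d=10), A-B(d=4), D-B(d=20)
numerator = 100 * 60 * 200 = 1200000
denominator = 10 * 4 * 20 = 800
card(S) = 1200000 / 800 = 1500

1500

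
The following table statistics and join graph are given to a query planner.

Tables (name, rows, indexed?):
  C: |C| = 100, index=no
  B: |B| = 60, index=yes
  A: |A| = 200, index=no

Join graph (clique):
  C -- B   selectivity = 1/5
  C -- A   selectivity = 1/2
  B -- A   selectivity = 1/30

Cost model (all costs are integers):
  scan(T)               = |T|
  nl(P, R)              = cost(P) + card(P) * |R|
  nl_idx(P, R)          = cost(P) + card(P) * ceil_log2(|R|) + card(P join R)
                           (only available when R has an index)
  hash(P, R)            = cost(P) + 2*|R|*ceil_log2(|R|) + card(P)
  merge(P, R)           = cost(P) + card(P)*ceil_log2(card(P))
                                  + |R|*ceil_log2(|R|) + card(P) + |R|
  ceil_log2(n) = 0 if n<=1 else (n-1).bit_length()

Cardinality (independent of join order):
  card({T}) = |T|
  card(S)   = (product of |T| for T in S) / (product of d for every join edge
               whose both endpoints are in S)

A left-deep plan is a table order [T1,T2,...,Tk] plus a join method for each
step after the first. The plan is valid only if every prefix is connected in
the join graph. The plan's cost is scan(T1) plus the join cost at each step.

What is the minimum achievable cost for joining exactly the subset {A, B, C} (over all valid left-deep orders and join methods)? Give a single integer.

Selinger DP over subsets of {A,B,C}:
  {C}: scan cost=100, card=100
  {B}: scan cost=60, card=60
  {A}: scan cost=200, card=200
  {BC}: card=1200; try (B,hash)→920, (C,merge)→1280, (B,merge)→1320, (C,hash)→1520, (B,nl_idx)→1900, (C,nl)→6060 …(+1); best=920 via (B,hash)
  {AC}: card=10000; try (C,hash)→1800, (A,merge)→2700, (C,merge)→2800, (A,hash)→3400, (A,nl)→20100, (C,nl)→20200; best=1800 via (C,hash)
  {AB}: card=400; try (B,hash)→1120, (B,nl_idx)→1800, (A,merge)→2280, (B,merge)→2420, (A,hash)→3320, (A,nl)→12060 …(+1); best=1120 via (B,hash)
  {ABC}: card=4000; try (C,hash)→2920, (A,hash)→5320, (C,merge)→5920, (B,hash)→12520, (A,merge)→17120, (C,nl)→41120 …(+4); best=2920 via (C,hash)

2920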